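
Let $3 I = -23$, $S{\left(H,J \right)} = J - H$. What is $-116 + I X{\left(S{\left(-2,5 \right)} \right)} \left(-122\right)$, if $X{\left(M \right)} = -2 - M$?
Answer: $-8534$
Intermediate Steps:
$I = - \frac{23}{3}$ ($I = \frac{1}{3} \left(-23\right) = - \frac{23}{3} \approx -7.6667$)
$-116 + I X{\left(S{\left(-2,5 \right)} \right)} \left(-122\right) = -116 + - \frac{23 \left(-2 - \left(5 - -2\right)\right)}{3} \left(-122\right) = -116 + - \frac{23 \left(-2 - \left(5 + 2\right)\right)}{3} \left(-122\right) = -116 + - \frac{23 \left(-2 - 7\right)}{3} \left(-122\right) = -116 + \left(- \frac{23}{3}\right) \left(-9\right) \left(-122\right) = -116 + 69 \left(-122\right) = -116 - 8418 = -8534$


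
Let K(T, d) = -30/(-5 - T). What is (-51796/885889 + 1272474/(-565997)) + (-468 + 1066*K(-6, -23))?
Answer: -16270925021073182/501410516333 ≈ -32450.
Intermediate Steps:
(-51796/885889 + 1272474/(-565997)) + (-468 + 1066*K(-6, -23)) = (-51796/885889 + 1272474/(-565997)) + (-468 + 1066*(30/(5 - 6))) = (-51796*1/885889 + 1272474*(-1/565997)) + (-468 + 1066*(30/(-1))) = (-51796/885889 - 1272474/565997) + (-468 + 1066*(30*(-1))) = -1156587099998/501410516333 + (-468 + 1066*(-30)) = -1156587099998/501410516333 + (-468 - 31980) = -1156587099998/501410516333 - 32448 = -16270925021073182/501410516333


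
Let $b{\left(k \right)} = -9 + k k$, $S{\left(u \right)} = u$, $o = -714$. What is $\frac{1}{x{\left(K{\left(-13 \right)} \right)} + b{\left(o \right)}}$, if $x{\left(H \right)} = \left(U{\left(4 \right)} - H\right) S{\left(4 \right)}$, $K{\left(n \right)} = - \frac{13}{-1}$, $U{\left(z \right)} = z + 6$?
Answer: $\frac{1}{509775} \approx 1.9616 \cdot 10^{-6}$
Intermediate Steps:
$U{\left(z \right)} = 6 + z$
$K{\left(n \right)} = 13$ ($K{\left(n \right)} = \left(-13\right) \left(-1\right) = 13$)
$b{\left(k \right)} = -9 + k^{2}$
$x{\left(H \right)} = 40 - 4 H$ ($x{\left(H \right)} = \left(\left(6 + 4\right) - H\right) 4 = \left(10 - H\right) 4 = 40 - 4 H$)
$\frac{1}{x{\left(K{\left(-13 \right)} \right)} + b{\left(o \right)}} = \frac{1}{\left(40 - 52\right) - \left(9 - \left(-714\right)^{2}\right)} = \frac{1}{\left(40 - 52\right) + \left(-9 + 509796\right)} = \frac{1}{-12 + 509787} = \frac{1}{509775}$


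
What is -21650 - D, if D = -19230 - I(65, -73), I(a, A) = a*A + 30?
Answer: -7135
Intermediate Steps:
I(a, A) = 30 + A*a (I(a, A) = A*a + 30 = 30 + A*a)
D = -14515 (D = -19230 - (30 - 73*65) = -19230 - (30 - 4745) = -19230 - 1*(-4715) = -19230 + 4715 = -14515)
-21650 - D = -21650 - 1*(-14515) = -21650 + 14515 = -7135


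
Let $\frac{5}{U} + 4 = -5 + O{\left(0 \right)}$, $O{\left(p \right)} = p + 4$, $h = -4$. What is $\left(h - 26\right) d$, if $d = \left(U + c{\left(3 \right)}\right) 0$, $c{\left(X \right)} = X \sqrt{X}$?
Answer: $0$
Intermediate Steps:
$O{\left(p \right)} = 4 + p$
$U = -1$ ($U = \frac{5}{-4 + \left(-5 + \left(4 + 0\right)\right)} = \frac{5}{-4 + \left(-5 + 4\right)} = \frac{5}{-4 - 1} = \frac{5}{-5} = 5 \left(- \frac{1}{5}\right) = -1$)
$c{\left(X \right)} = X^{\frac{3}{2}}$
$d = 0$ ($d = \left(-1 + 3^{\frac{3}{2}}\right) 0 = \left(-1 + 3 \sqrt{3}\right) 0 = 0$)
$\left(h - 26\right) d = \left(-4 - 26\right) 0 = \left(-30\right) 0 = 0$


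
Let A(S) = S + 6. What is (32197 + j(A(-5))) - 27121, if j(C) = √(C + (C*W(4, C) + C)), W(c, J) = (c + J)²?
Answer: 5076 + 3*√3 ≈ 5081.2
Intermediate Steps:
W(c, J) = (J + c)²
A(S) = 6 + S
j(C) = √(2*C + C*(4 + C)²) (j(C) = √(C + (C*(C + 4)² + C)) = √(C + (C*(4 + C)² + C)) = √(C + (C + C*(4 + C)²)) = √(2*C + C*(4 + C)²))
(32197 + j(A(-5))) - 27121 = (32197 + √((6 - 5)*(2 + (4 + (6 - 5))²))) - 27121 = (32197 + √(1*(2 + (4 + 1)²))) - 27121 = (32197 + √(1*(2 + 5²))) - 27121 = (32197 + √(1*(2 + 25))) - 27121 = (32197 + √(1*27)) - 27121 = (32197 + √27) - 27121 = (32197 + 3*√3) - 27121 = 5076 + 3*√3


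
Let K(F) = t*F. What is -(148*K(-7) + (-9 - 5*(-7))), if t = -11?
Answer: -11422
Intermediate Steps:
K(F) = -11*F
-(148*K(-7) + (-9 - 5*(-7))) = -(148*(-11*(-7)) + (-9 - 5*(-7))) = -(148*77 + (-9 + 35)) = -(11396 + 26) = -1*11422 = -11422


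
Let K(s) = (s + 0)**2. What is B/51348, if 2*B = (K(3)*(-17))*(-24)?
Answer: 153/4279 ≈ 0.035756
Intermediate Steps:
K(s) = s**2
B = 1836 (B = ((3**2*(-17))*(-24))/2 = ((9*(-17))*(-24))/2 = (-153*(-24))/2 = (1/2)*3672 = 1836)
B/51348 = 1836/51348 = 1836*(1/51348) = 153/4279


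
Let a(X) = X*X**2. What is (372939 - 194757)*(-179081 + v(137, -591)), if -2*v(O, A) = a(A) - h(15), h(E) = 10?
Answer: 18358707880629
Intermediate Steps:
a(X) = X**3
v(O, A) = 5 - A**3/2 (v(O, A) = -(A**3 - 1*10)/2 = -(A**3 - 10)/2 = -(-10 + A**3)/2 = 5 - A**3/2)
(372939 - 194757)*(-179081 + v(137, -591)) = (372939 - 194757)*(-179081 + (5 - 1/2*(-591)**3)) = 178182*(-179081 + (5 - 1/2*(-206425071))) = 178182*(-179081 + (5 + 206425071/2)) = 178182*(-179081 + 206425081/2) = 178182*(206066919/2) = 18358707880629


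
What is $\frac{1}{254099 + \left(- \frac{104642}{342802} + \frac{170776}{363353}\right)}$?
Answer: $\frac{62279067553}{15825059046334610} \approx 3.9355 \cdot 10^{-6}$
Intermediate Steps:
$\frac{1}{254099 + \left(- \frac{104642}{342802} + \frac{170776}{363353}\right)} = \frac{1}{254099 + \left(\left(-104642\right) \frac{1}{342802} + 170776 \cdot \frac{1}{363353}\right)} = \frac{1}{254099 + \left(- \frac{52321}{171401} + \frac{170776}{363353}\right)} = \frac{1}{254099 + \frac{10260184863}{62279067553}} = \frac{1}{\frac{15825059046334610}{62279067553}} = \frac{62279067553}{15825059046334610}$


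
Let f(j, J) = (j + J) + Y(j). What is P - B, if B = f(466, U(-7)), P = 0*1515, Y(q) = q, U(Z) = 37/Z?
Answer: -6487/7 ≈ -926.71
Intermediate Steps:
P = 0
f(j, J) = J + 2*j (f(j, J) = (j + J) + j = (J + j) + j = J + 2*j)
B = 6487/7 (B = 37/(-7) + 2*466 = 37*(-⅐) + 932 = -37/7 + 932 = 6487/7 ≈ 926.71)
P - B = 0 - 1*6487/7 = 0 - 6487/7 = -6487/7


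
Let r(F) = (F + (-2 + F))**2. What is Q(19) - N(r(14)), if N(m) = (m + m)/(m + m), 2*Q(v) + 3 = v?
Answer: 7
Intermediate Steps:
Q(v) = -3/2 + v/2
r(F) = (-2 + 2*F)**2
N(m) = 1 (N(m) = (2*m)/((2*m)) = (2*m)*(1/(2*m)) = 1)
Q(19) - N(r(14)) = (-3/2 + (1/2)*19) - 1*1 = (-3/2 + 19/2) - 1 = 8 - 1 = 7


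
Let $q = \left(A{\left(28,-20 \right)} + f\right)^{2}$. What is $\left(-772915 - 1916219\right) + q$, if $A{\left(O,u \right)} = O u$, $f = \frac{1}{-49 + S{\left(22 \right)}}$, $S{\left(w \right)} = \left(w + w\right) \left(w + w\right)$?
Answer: $- \frac{8458729939085}{3560769} \approx -2.3755 \cdot 10^{6}$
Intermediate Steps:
$S{\left(w \right)} = 4 w^{2}$ ($S{\left(w \right)} = 2 w 2 w = 4 w^{2}$)
$f = \frac{1}{1887}$ ($f = \frac{1}{-49 + 4 \cdot 22^{2}} = \frac{1}{-49 + 4 \cdot 484} = \frac{1}{-49 + 1936} = \frac{1}{1887} \approx 0.00052994$)
$q = \frac{1116655044961}{3560769}$ ($q = \left(28 \left(-20\right) + \frac{1}{1887}\right)^{2} = \left(-560 + \frac{1}{1887}\right)^{2} = \left(- \frac{1056719}{1887}\right)^{2} = \frac{1116655044961}{3560769} \approx 3.136 \cdot 10^{5}$)
$\left(-772915 - 1916219\right) + q = \left(-772915 - 1916219\right) + \frac{1116655044961}{3560769} = -2689134 + \frac{1116655044961}{3560769} = - \frac{8458729939085}{3560769}$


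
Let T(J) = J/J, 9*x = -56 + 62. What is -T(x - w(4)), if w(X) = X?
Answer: -1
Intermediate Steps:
x = ⅔ (x = (-56 + 62)/9 = (⅑)*6 = ⅔ ≈ 0.66667)
T(J) = 1
-T(x - w(4)) = -1*1 = -1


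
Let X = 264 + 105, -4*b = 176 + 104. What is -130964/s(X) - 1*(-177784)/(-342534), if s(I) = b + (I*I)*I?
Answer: -4488660701776/8605025940513 ≈ -0.52163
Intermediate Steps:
b = -70 (b = -(176 + 104)/4 = -¼*280 = -70)
X = 369
s(I) = -70 + I³ (s(I) = -70 + (I*I)*I = -70 + I²*I = -70 + I³)
-130964/s(X) - 1*(-177784)/(-342534) = -130964/(-70 + 369³) - 1*(-177784)/(-342534) = -130964/(-70 + 50243409) + 177784*(-1/342534) = -130964/50243339 - 88892/171267 = -4488660701776/8605025940513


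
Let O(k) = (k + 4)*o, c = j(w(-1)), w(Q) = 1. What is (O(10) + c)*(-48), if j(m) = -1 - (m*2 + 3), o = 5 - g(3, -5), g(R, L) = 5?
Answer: 288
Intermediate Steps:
o = 0 (o = 5 - 1*5 = 5 - 5 = 0)
j(m) = -4 - 2*m (j(m) = -1 - (2*m + 3) = -1 - (3 + 2*m) = -1 + (-3 - 2*m) = -4 - 2*m)
c = -6 (c = -4 - 2*1 = -4 - 2 = -6)
O(k) = 0 (O(k) = (k + 4)*0 = (4 + k)*0 = 0)
(O(10) + c)*(-48) = (0 - 6)*(-48) = -6*(-48) = 288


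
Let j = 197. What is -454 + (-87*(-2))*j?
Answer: 33824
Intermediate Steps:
-454 + (-87*(-2))*j = -454 - 87*(-2)*197 = -454 + 174*197 = -454 + 34278 = 33824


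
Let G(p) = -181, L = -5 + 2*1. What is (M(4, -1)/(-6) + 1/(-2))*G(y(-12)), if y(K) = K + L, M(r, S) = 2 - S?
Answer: 181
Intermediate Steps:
L = -3 (L = -5 + 2 = -3)
y(K) = -3 + K (y(K) = K - 3 = -3 + K)
(M(4, -1)/(-6) + 1/(-2))*G(y(-12)) = ((2 - 1*(-1))/(-6) + 1/(-2))*(-181) = ((2 + 1)*(-⅙) + 1*(-½))*(-181) = (3*(-⅙) - ½)*(-181) = (-½ - ½)*(-181) = -1*(-181) = 181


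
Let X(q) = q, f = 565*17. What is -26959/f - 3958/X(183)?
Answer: -42950087/1757715 ≈ -24.435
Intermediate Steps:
f = 9605
-26959/f - 3958/X(183) = -26959/9605 - 3958/183 = -42950087/1757715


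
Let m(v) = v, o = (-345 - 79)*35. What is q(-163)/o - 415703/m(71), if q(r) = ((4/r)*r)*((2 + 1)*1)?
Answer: -1542258343/263410 ≈ -5855.0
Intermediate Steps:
o = -14840 (o = -424*35 = -14840)
q(r) = 12 (q(r) = 4*(3*1) = 4*3 = 12)
q(-163)/o - 415703/m(71) = 12/(-14840) - 415703/71 = 12*(-1/14840) - 415703*1/71 = -3/3710 - 415703/71 = -1542258343/263410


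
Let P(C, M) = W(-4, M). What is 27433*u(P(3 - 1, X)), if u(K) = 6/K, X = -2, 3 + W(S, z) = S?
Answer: -23514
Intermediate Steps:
W(S, z) = -3 + S
P(C, M) = -7 (P(C, M) = -3 - 4 = -7)
27433*u(P(3 - 1, X)) = 27433*(6/(-7)) = 27433*(6*(-⅐)) = 27433*(-6/7) = -23514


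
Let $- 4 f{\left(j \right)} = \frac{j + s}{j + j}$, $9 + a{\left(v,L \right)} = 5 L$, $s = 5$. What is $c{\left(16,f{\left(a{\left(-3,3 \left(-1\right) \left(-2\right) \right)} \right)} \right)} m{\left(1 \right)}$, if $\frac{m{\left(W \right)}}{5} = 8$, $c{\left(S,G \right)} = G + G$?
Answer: $- \frac{260}{21} \approx -12.381$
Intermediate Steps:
$a{\left(v,L \right)} = -9 + 5 L$
$f{\left(j \right)} = - \frac{5 + j}{8 j}$ ($f{\left(j \right)} = - \frac{\left(j + 5\right) \frac{1}{j + j}}{4} = - \frac{\left(5 + j\right) \frac{1}{2 j}}{4} = - \frac{\frac{1}{2} \frac{1}{j} \left(5 + j\right)}{4} = - \frac{5 + j}{8 j}$)
$c{\left(S,G \right)} = 2 G$
$m{\left(W \right)} = 40$ ($m{\left(W \right)} = 5 \cdot 8 = 40$)
$c{\left(16,f{\left(a{\left(-3,3 \left(-1\right) \left(-2\right) \right)} \right)} \right)} m{\left(1 \right)} = 2 \frac{-5 - \left(-9 + 5 \cdot 3 \left(-1\right) \left(-2\right)\right)}{8 \left(-9 + 5 \cdot 3 \left(-1\right) \left(-2\right)\right)} 40 = 2 \frac{-5 - \left(-9 + 5 \left(\left(-3\right) \left(-2\right)\right)\right)}{8 \left(-9 + 5 \left(\left(-3\right) \left(-2\right)\right)\right)} 40 = 2 \frac{-5 - \left(-9 + 5 \cdot 6\right)}{8 \left(-9 + 5 \cdot 6\right)} 40 = 2 \frac{-5 - \left(-9 + 30\right)}{8 \left(-9 + 30\right)} 40 = 2 \frac{-5 - 21}{8 \cdot 21} \cdot 40 = 2 \cdot \frac{1}{8} \cdot \frac{1}{21} \left(-5 - 21\right) 40 = 2 \cdot \frac{1}{8} \cdot \frac{1}{21} \left(-26\right) 40 = 2 \left(- \frac{13}{84}\right) 40 = \left(- \frac{13}{42}\right) 40 = - \frac{260}{21}$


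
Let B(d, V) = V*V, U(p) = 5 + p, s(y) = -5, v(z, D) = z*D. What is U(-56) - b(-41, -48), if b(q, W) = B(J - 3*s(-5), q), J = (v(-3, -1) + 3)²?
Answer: -1732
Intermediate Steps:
v(z, D) = D*z
J = 36 (J = (-1*(-3) + 3)² = (3 + 3)² = 6² = 36)
B(d, V) = V²
b(q, W) = q²
U(-56) - b(-41, -48) = (5 - 56) - 1*(-41)² = -51 - 1*1681 = -51 - 1681 = -1732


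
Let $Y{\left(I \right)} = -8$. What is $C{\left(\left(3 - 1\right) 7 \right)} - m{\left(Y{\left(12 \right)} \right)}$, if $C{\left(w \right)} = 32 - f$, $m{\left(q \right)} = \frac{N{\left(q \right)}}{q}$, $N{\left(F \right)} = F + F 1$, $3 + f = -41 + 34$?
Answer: $40$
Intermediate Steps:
$f = -10$ ($f = -3 + \left(-41 + 34\right) = -3 - 7 = -10$)
$N{\left(F \right)} = 2 F$ ($N{\left(F \right)} = F + F = 2 F$)
$m{\left(q \right)} = 2$ ($m{\left(q \right)} = \frac{2 q}{q} = 2$)
$C{\left(w \right)} = 42$ ($C{\left(w \right)} = 32 - -10 = 32 + 10 = 42$)
$C{\left(\left(3 - 1\right) 7 \right)} - m{\left(Y{\left(12 \right)} \right)} = 42 - 2 = 40$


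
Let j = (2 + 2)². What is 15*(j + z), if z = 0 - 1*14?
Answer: 30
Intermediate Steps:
z = -14 (z = 0 - 14 = -14)
j = 16 (j = 4² = 16)
15*(j + z) = 15*(16 - 14) = 15*2 = 30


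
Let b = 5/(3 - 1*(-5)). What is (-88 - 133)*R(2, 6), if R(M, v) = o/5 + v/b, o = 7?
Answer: -2431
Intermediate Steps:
b = 5/8 (b = 5/(3 + 5) = 5/8 ≈ 0.62500)
R(M, v) = 7/5 + 8*v/5 (R(M, v) = 7/5 + v/(5/8) = 7*(1/5) + v*(8/5) = 7/5 + 8*v/5)
(-88 - 133)*R(2, 6) = (-88 - 133)*(7/5 + (8/5)*6) = -221*(7/5 + 48/5) = -221*11 = -2431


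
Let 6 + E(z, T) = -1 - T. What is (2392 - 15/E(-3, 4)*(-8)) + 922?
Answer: 36334/11 ≈ 3303.1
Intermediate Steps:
E(z, T) = -7 - T (E(z, T) = -6 + (-1 - T) = -7 - T)
(2392 - 15/E(-3, 4)*(-8)) + 922 = (2392 - 15/(-7 - 1*4)*(-8)) + 922 = (2392 - 15/(-7 - 4)*(-8)) + 922 = (2392 - 15/(-11)*(-8)) + 922 = (2392 - 15*(-1)/11*(-8)) + 922 = (2392 - 3*(-5/11)*(-8)) + 922 = (2392 + (15/11)*(-8)) + 922 = (2392 - 120/11) + 922 = 26192/11 + 922 = 36334/11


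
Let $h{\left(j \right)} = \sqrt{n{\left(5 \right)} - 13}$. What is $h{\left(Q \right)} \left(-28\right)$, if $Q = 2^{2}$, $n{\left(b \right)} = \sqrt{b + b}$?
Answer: $- 28 i \sqrt{13 - \sqrt{10}} \approx - 87.822 i$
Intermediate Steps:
$n{\left(b \right)} = \sqrt{2} \sqrt{b}$ ($n{\left(b \right)} = \sqrt{2 b} = \sqrt{2} \sqrt{b}$)
$Q = 4$
$h{\left(j \right)} = \sqrt{-13 + \sqrt{10}}$ ($h{\left(j \right)} = \sqrt{\sqrt{2} \sqrt{5} - 13} = \sqrt{\sqrt{10} - 13} = \sqrt{-13 + \sqrt{10}}$)
$h{\left(Q \right)} \left(-28\right) = \sqrt{-13 + \sqrt{10}} \left(-28\right) = - 28 \sqrt{-13 + \sqrt{10}}$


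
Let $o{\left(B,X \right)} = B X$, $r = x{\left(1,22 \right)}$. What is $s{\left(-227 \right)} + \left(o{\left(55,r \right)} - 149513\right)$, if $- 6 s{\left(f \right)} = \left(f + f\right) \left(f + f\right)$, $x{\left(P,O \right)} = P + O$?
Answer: $- \frac{547802}{3} \approx -1.826 \cdot 10^{5}$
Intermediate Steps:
$x{\left(P,O \right)} = O + P$
$r = 23$ ($r = 22 + 1 = 23$)
$s{\left(f \right)} = - \frac{2 f^{2}}{3}$ ($s{\left(f \right)} = - \frac{\left(f + f\right) \left(f + f\right)}{6} = - \frac{2 f 2 f}{6} = - \frac{4 f^{2}}{6} = - \frac{2 f^{2}}{3}$)
$s{\left(-227 \right)} + \left(o{\left(55,r \right)} - 149513\right) = - \frac{2 \left(-227\right)^{2}}{3} + \left(55 \cdot 23 - 149513\right) = \left(- \frac{2}{3}\right) 51529 + \left(1265 - 149513\right) = - \frac{103058}{3} - 148248 = - \frac{547802}{3}$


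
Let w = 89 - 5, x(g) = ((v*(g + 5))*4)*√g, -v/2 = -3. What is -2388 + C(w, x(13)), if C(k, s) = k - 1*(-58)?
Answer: -2246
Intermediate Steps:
v = 6 (v = -2*(-3) = 6)
x(g) = √g*(120 + 24*g) (x(g) = ((6*(g + 5))*4)*√g = ((6*(5 + g))*4)*√g = ((30 + 6*g)*4)*√g = (120 + 24*g)*√g = √g*(120 + 24*g))
w = 84
C(k, s) = 58 + k (C(k, s) = k + 58 = 58 + k)
-2388 + C(w, x(13)) = -2388 + (58 + 84) = -2388 + 142 = -2246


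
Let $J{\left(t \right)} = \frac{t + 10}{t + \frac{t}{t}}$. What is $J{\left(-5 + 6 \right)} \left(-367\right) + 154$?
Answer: $- \frac{3729}{2} \approx -1864.5$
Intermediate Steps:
$J{\left(t \right)} = \frac{10 + t}{1 + t}$ ($J{\left(t \right)} = \frac{10 + t}{t + 1} = \frac{10 + t}{1 + t}$)
$J{\left(-5 + 6 \right)} \left(-367\right) + 154 = \frac{10 + \left(-5 + 6\right)}{1 + \left(-5 + 6\right)} \left(-367\right) + 154 = \frac{10 + 1}{1 + 1} \left(-367\right) + 154 = \frac{1}{2} \cdot 11 \left(-367\right) + 154 = \frac{11}{2} \left(-367\right) + 154 = - \frac{4037}{2} + 154 = - \frac{3729}{2}$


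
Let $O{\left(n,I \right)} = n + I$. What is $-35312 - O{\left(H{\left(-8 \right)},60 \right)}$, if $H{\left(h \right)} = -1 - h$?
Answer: $-35379$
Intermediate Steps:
$O{\left(n,I \right)} = I + n$
$-35312 - O{\left(H{\left(-8 \right)},60 \right)} = -35312 - \left(60 - -7\right) = -35312 - \left(60 + \left(-1 + 8\right)\right) = -35312 - \left(60 + 7\right) = -35312 - 67 = -35379$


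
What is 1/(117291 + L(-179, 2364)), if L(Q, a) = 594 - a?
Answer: 1/115521 ≈ 8.6564e-6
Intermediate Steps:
1/(117291 + L(-179, 2364)) = 1/(117291 + (594 - 1*2364)) = 1/(117291 + (594 - 2364)) = 1/(117291 - 1770) = 1/115521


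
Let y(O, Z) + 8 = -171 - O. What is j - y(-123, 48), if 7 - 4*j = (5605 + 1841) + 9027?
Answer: -8121/2 ≈ -4060.5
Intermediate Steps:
y(O, Z) = -179 - O (y(O, Z) = -8 + (-171 - O) = -179 - O)
j = -8233/2 (j = 7/4 - ((5605 + 1841) + 9027)/4 = 7/4 - (7446 + 9027)/4 = 7/4 - ¼*16473 = 7/4 - 16473/4 = -8233/2 ≈ -4116.5)
j - y(-123, 48) = -8233/2 - (-179 - 1*(-123)) = -8233/2 - (-179 + 123) = -8233/2 - 1*(-56) = -8233/2 + 56 = -8121/2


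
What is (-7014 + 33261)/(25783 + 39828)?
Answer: 2019/5047 ≈ 0.40004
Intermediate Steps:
(-7014 + 33261)/(25783 + 39828) = 26247/65611 = 26247*(1/65611) = 2019/5047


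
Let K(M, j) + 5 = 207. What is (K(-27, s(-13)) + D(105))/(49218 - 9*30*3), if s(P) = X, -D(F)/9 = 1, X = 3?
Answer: 193/48408 ≈ 0.0039869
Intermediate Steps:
D(F) = -9 (D(F) = -9*1 = -9)
s(P) = 3
K(M, j) = 202 (K(M, j) = -5 + 207 = 202)
(K(-27, s(-13)) + D(105))/(49218 - 9*30*3) = (202 - 9)/(49218 - 9*30*3) = 193/(49218 - 270*3) = 193/(49218 - 810) = 193/48408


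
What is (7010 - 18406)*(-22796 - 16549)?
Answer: 448375620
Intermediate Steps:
(7010 - 18406)*(-22796 - 16549) = -11396*(-39345) = 448375620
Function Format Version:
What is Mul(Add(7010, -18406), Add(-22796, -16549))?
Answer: 448375620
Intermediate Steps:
Mul(Add(7010, -18406), Add(-22796, -16549)) = Mul(-11396, -39345) = 448375620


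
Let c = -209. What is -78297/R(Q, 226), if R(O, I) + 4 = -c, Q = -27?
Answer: -78297/205 ≈ -381.94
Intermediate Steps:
R(O, I) = 205 (R(O, I) = -4 - 1*(-209) = -4 + 209 = 205)
-78297/R(Q, 226) = -78297/205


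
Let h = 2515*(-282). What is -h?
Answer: 709230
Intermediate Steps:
h = -709230
-h = -1*(-709230) = 709230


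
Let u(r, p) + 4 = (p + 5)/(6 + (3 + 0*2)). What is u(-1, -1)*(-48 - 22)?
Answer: 2240/9 ≈ 248.89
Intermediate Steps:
u(r, p) = -31/9 + p/9 (u(r, p) = -4 + (p + 5)/(6 + (3 + 0*2)) = -4 + (5 + p)/(6 + (3 + 0)) = -4 + (5 + p)/(6 + 3) = -4 + (5 + p)/9 = -4 + (5 + p)*(⅑) = -4 + (5/9 + p/9) = -31/9 + p/9)
u(-1, -1)*(-48 - 22) = (-31/9 + (⅑)*(-1))*(-48 - 22) = (-31/9 - ⅑)*(-70) = -32/9*(-70) = 2240/9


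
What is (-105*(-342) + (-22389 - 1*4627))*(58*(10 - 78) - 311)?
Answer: -37843970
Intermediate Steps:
(-105*(-342) + (-22389 - 1*4627))*(58*(10 - 78) - 311) = (35910 + (-22389 - 4627))*(58*(-68) - 311) = (35910 - 27016)*(-3944 - 311) = 8894*(-4255) = -37843970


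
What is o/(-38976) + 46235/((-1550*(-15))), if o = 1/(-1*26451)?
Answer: 1588872211687/798989486400 ≈ 1.9886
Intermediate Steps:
o = -1/26451 (o = 1/(-26451) = -1/26451 ≈ -3.7806e-5)
o/(-38976) + 46235/((-1550*(-15))) = -1/26451/(-38976) + 46235/((-1550*(-15))) = -1/26451*(-1/38976) + 46235/23250 = 1/1030954176 + 46235*(1/23250) = 1/1030954176 + 9247/4650 = 1588872211687/798989486400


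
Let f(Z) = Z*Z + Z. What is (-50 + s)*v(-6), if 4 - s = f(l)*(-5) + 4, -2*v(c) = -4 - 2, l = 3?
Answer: 30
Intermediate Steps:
f(Z) = Z + Z² (f(Z) = Z² + Z = Z + Z²)
v(c) = 3 (v(c) = -(-4 - 2)/2 = -½*(-6) = 3)
s = 60 (s = 4 - ((3*(1 + 3))*(-5) + 4) = 4 - ((3*4)*(-5) + 4) = 4 - (12*(-5) + 4) = 4 - (-60 + 4) = 4 - 1*(-56) = 4 + 56 = 60)
(-50 + s)*v(-6) = (-50 + 60)*3 = 10*3 = 30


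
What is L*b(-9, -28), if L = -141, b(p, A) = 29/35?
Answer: -4089/35 ≈ -116.83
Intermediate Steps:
b(p, A) = 29/35 (b(p, A) = 29*(1/35) = 29/35)
L*b(-9, -28) = -141*29/35 = -4089/35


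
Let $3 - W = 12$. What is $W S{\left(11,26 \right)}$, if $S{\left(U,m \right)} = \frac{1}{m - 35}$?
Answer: $1$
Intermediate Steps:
$S{\left(U,m \right)} = \frac{1}{-35 + m}$
$W = -9$ ($W = 3 - 12 = -9$)
$W S{\left(11,26 \right)} = - \frac{9}{-35 + 26} = - \frac{9}{-9} = \left(-9\right) \left(- \frac{1}{9}\right) = 1$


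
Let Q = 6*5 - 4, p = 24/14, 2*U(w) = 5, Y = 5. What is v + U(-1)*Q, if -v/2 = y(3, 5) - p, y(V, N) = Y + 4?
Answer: 353/7 ≈ 50.429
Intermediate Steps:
y(V, N) = 9 (y(V, N) = 5 + 4 = 9)
U(w) = 5/2 (U(w) = (1/2)*5 = 5/2)
p = 12/7 (p = 24*(1/14) = 12/7 ≈ 1.7143)
Q = 26 (Q = 30 - 4 = 26)
v = -102/7 (v = -2*(9 - 1*12/7) = -2*(9 - 12/7) = -2*51/7 = -102/7 ≈ -14.571)
v + U(-1)*Q = -102/7 + (5/2)*26 = -102/7 + 65 = 353/7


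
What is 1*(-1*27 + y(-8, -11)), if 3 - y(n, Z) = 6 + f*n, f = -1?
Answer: -38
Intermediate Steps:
y(n, Z) = -3 + n (y(n, Z) = 3 - (6 - n) = 3 + (-6 + n) = -3 + n)
1*(-1*27 + y(-8, -11)) = 1*(-1*27 + (-3 - 8)) = 1*(-27 - 11) = 1*(-38) = -38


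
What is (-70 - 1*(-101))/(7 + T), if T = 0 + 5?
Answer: 31/12 ≈ 2.5833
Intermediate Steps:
T = 5
(-70 - 1*(-101))/(7 + T) = (-70 - 1*(-101))/(7 + 5) = (-70 + 101)/12 = 31*(1/12) = 31/12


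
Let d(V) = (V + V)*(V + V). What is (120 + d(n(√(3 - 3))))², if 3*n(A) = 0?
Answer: 14400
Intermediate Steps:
n(A) = 0 (n(A) = (⅓)*0 = 0)
d(V) = 4*V² (d(V) = (2*V)*(2*V) = 4*V²)
(120 + d(n(√(3 - 3))))² = (120 + 4*0²)² = (120 + 4*0)² = (120 + 0)² = 120² = 14400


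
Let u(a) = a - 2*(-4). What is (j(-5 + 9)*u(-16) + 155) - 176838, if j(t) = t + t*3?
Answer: -176811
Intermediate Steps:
u(a) = 8 + a (u(a) = a + 8 = 8 + a)
j(t) = 4*t (j(t) = t + 3*t = 4*t)
(j(-5 + 9)*u(-16) + 155) - 176838 = ((4*(-5 + 9))*(8 - 16) + 155) - 176838 = ((4*4)*(-8) + 155) - 176838 = (16*(-8) + 155) - 176838 = (-128 + 155) - 176838 = 27 - 176838 = -176811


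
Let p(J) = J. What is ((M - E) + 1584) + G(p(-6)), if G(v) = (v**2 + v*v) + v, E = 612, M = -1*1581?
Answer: -543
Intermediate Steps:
M = -1581
G(v) = v + 2*v**2 (G(v) = (v**2 + v**2) + v = 2*v**2 + v = v + 2*v**2)
((M - E) + 1584) + G(p(-6)) = ((-1581 - 1*612) + 1584) - 6*(1 + 2*(-6)) = ((-1581 - 612) + 1584) - 6*(1 - 12) = (-2193 + 1584) - 6*(-11) = -609 + 66 = -543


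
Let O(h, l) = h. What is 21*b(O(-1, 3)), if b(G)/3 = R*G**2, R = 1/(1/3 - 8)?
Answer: -189/23 ≈ -8.2174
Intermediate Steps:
R = -3/23 (R = 1/(1/3 - 8) = 1/(-23/3) = -3/23 ≈ -0.13043)
b(G) = -9*G**2/23 (b(G) = 3*(-3*G**2/23) = -9*G**2/23)
21*b(O(-1, 3)) = 21*(-9/23*(-1)**2) = 21*(-9/23*1) = 21*(-9/23) = -189/23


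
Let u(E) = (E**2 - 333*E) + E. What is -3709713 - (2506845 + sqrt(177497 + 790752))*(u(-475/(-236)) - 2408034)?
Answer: 336305216451745707/55696 + 134154853239*sqrt(968249)/55696 ≈ 6.0406e+12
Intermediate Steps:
u(E) = E**2 - 332*E
-3709713 - (2506845 + sqrt(177497 + 790752))*(u(-475/(-236)) - 2408034) = -3709713 - (2506845 + sqrt(177497 + 790752))*((-475/(-236))*(-332 - 475/(-236)) - 2408034) = -3709713 - (2506845 + sqrt(968249))*((-475*(-1/236))*(-332 - 475*(-1/236)) - 2408034) = -3709713 - (2506845 + sqrt(968249))*(475*(-332 + 475/236)/236 - 2408034) = -3709713 - (2506845 + sqrt(968249))*((475/236)*(-77877/236) - 2408034) = -3709713 - (2506845 + sqrt(968249))*(-36991575/55696 - 2408034) = -3709713 - (2506845 + sqrt(968249))*(-134154853239)/55696 = -3709713 - (-336305423067920955/55696 - 134154853239*sqrt(968249)/55696) = -3709713 + (336305423067920955/55696 + 134154853239*sqrt(968249)/55696) = 336305216451745707/55696 + 134154853239*sqrt(968249)/55696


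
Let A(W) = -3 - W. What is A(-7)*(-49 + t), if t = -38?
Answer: -348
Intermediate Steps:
A(-7)*(-49 + t) = (-3 - 1*(-7))*(-49 - 38) = (-3 + 7)*(-87) = 4*(-87) = -348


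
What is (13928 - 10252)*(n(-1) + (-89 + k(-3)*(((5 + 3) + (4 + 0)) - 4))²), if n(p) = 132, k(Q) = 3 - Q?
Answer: 6664588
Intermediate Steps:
(13928 - 10252)*(n(-1) + (-89 + k(-3)*(((5 + 3) + (4 + 0)) - 4))²) = (13928 - 10252)*(132 + (-89 + (3 - 1*(-3))*(((5 + 3) + (4 + 0)) - 4))²) = 3676*(132 + (-89 + (3 + 3)*((8 + 4) - 4))²) = 3676*(132 + (-89 + 6*(12 - 4))²) = 3676*(132 + (-89 + 6*8)²) = 3676*(132 + (-89 + 48)²) = 3676*(132 + (-41)²) = 3676*(132 + 1681) = 3676*1813 = 6664588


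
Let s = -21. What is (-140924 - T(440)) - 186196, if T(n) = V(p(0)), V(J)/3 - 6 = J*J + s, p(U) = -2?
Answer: -327087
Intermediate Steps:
V(J) = -45 + 3*J**2 (V(J) = 18 + 3*(J*J - 21) = 18 + 3*(J**2 - 21) = 18 + 3*(-21 + J**2) = 18 + (-63 + 3*J**2) = -45 + 3*J**2)
T(n) = -33 (T(n) = -45 + 3*(-2)**2 = -45 + 3*4 = -45 + 12 = -33)
(-140924 - T(440)) - 186196 = (-140924 - 1*(-33)) - 186196 = (-140924 + 33) - 186196 = -140891 - 186196 = -327087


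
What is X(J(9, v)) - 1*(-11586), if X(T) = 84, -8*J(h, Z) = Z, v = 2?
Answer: 11670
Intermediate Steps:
J(h, Z) = -Z/8
X(J(9, v)) - 1*(-11586) = 84 - 1*(-11586) = 84 + 11586 = 11670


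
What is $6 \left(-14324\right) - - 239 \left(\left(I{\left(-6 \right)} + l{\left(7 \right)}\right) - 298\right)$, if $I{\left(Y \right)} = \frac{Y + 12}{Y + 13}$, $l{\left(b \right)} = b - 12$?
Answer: $- \frac{1107093}{7} \approx -1.5816 \cdot 10^{5}$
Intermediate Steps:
$l{\left(b \right)} = -12 + b$
$I{\left(Y \right)} = \frac{12 + Y}{13 + Y}$
$6 \left(-14324\right) - - 239 \left(\left(I{\left(-6 \right)} + l{\left(7 \right)}\right) - 298\right) = 6 \left(-14324\right) - - 239 \left(\left(\frac{12 - 6}{13 - 6} + \left(-12 + 7\right)\right) - 298\right) = -85944 - - 239 \left(\left(\frac{1}{7} \cdot 6 - 5\right) - 298\right) = -85944 - - 239 \left(\left(\frac{6}{7} - 5\right) - 298\right) = -85944 - - 239 \left(- \frac{29}{7} - 298\right) = -85944 - \left(-239\right) \left(- \frac{2115}{7}\right) = -85944 - \frac{505485}{7} = - \frac{1107093}{7}$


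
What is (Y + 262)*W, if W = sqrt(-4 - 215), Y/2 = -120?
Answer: 22*I*sqrt(219) ≈ 325.57*I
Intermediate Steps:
Y = -240 (Y = 2*(-120) = -240)
W = I*sqrt(219) (W = sqrt(-219) = I*sqrt(219) ≈ 14.799*I)
(Y + 262)*W = (-240 + 262)*(I*sqrt(219)) = 22*(I*sqrt(219)) = 22*I*sqrt(219)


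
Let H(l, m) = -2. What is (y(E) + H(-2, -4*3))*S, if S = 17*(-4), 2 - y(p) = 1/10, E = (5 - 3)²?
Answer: 34/5 ≈ 6.8000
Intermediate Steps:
E = 4 (E = 2² = 4)
y(p) = 19/10 (y(p) = 2 - 1/10 = 2 - 1*⅒ = 2 - ⅒ = 19/10)
S = -68
(y(E) + H(-2, -4*3))*S = (19/10 - 2)*(-68) = -⅒*(-68) = 34/5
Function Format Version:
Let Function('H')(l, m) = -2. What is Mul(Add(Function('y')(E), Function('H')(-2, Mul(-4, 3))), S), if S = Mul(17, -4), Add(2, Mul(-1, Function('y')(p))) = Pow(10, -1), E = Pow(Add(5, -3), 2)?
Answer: Rational(34, 5) ≈ 6.8000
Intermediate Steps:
E = 4 (E = Pow(2, 2) = 4)
Function('y')(p) = Rational(19, 10) (Function('y')(p) = Add(2, Mul(-1, Pow(10, -1))) = Add(2, Mul(-1, Rational(1, 10))) = Add(2, Rational(-1, 10)) = Rational(19, 10))
S = -68
Mul(Add(Function('y')(E), Function('H')(-2, Mul(-4, 3))), S) = Mul(Add(Rational(19, 10), -2), -68) = Mul(Rational(-1, 10), -68) = Rational(34, 5)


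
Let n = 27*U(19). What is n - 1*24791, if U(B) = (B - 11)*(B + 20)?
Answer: -16367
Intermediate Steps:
U(B) = (-11 + B)*(20 + B)
n = 8424 (n = 27*(-220 + 19**2 + 9*19) = 27*(-220 + 361 + 171) = 27*312 = 8424)
n - 1*24791 = 8424 - 1*24791 = 8424 - 24791 = -16367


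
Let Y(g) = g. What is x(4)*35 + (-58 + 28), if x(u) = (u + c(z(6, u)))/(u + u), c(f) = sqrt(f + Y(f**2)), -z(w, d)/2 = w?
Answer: -25/2 + 35*sqrt(33)/4 ≈ 37.765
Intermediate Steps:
z(w, d) = -2*w
c(f) = sqrt(f + f**2)
x(u) = (u + 2*sqrt(33))/(2*u) (x(u) = (u + sqrt((-2*6)*(1 - 2*6)))/(u + u) = (u + sqrt(-12*(1 - 12)))/((2*u)) = (u + sqrt(-12*(-11)))*(1/(2*u)) = (u + sqrt(132))*(1/(2*u)) = (u + 2*sqrt(33))*(1/(2*u)) = (u + 2*sqrt(33))/(2*u))
x(4)*35 + (-58 + 28) = ((sqrt(33) + (1/2)*4)/4)*35 + (-58 + 28) = ((sqrt(33) + 2)/4)*35 - 30 = ((2 + sqrt(33))/4)*35 - 30 = (1/2 + sqrt(33)/4)*35 - 30 = (35/2 + 35*sqrt(33)/4) - 30 = -25/2 + 35*sqrt(33)/4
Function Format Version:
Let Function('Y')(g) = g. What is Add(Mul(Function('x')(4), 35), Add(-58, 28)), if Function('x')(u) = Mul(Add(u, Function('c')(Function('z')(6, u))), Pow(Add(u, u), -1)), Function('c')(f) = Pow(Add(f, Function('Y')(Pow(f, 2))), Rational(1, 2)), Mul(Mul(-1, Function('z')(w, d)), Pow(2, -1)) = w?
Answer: Add(Rational(-25, 2), Mul(Rational(35, 4), Pow(33, Rational(1, 2)))) ≈ 37.765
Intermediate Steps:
Function('z')(w, d) = Mul(-2, w)
Function('c')(f) = Pow(Add(f, Pow(f, 2)), Rational(1, 2))
Function('x')(u) = Mul(Rational(1, 2), Pow(u, -1), Add(u, Mul(2, Pow(33, Rational(1, 2))))) (Function('x')(u) = Mul(Add(u, Pow(Mul(Mul(-2, 6), Add(1, Mul(-2, 6))), Rational(1, 2))), Pow(Add(u, u), -1)) = Mul(Add(u, Pow(Mul(-12, Add(1, -12)), Rational(1, 2))), Pow(Mul(2, u), -1)) = Mul(Add(u, Pow(Mul(-12, -11), Rational(1, 2))), Mul(Rational(1, 2), Pow(u, -1))) = Mul(Add(u, Pow(132, Rational(1, 2))), Mul(Rational(1, 2), Pow(u, -1))) = Mul(Add(u, Mul(2, Pow(33, Rational(1, 2)))), Mul(Rational(1, 2), Pow(u, -1))) = Mul(Rational(1, 2), Pow(u, -1), Add(u, Mul(2, Pow(33, Rational(1, 2))))))
Add(Mul(Function('x')(4), 35), Add(-58, 28)) = Add(Mul(Mul(Pow(4, -1), Add(Pow(33, Rational(1, 2)), Mul(Rational(1, 2), 4))), 35), Add(-58, 28)) = Add(Mul(Mul(Rational(1, 4), Add(Pow(33, Rational(1, 2)), 2)), 35), -30) = Add(Mul(Mul(Rational(1, 4), Add(2, Pow(33, Rational(1, 2)))), 35), -30) = Add(Mul(Add(Rational(1, 2), Mul(Rational(1, 4), Pow(33, Rational(1, 2)))), 35), -30) = Add(Add(Rational(35, 2), Mul(Rational(35, 4), Pow(33, Rational(1, 2)))), -30) = Add(Rational(-25, 2), Mul(Rational(35, 4), Pow(33, Rational(1, 2))))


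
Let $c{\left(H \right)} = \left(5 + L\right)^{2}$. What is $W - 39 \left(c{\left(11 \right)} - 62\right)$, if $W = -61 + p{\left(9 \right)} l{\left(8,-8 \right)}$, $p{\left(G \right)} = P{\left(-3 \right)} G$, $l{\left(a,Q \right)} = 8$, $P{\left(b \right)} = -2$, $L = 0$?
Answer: $1238$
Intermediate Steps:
$p{\left(G \right)} = - 2 G$
$c{\left(H \right)} = 25$ ($c{\left(H \right)} = \left(5 + 0\right)^{2} = 5^{2} = 25$)
$W = -205$ ($W = -61 + \left(-2\right) 9 \cdot 8 = -61 - 144 = -205$)
$W - 39 \left(c{\left(11 \right)} - 62\right) = -205 - 39 \left(25 - 62\right) = -205 - 39 \left(-37\right) = -205 - -1443 = -205 + 1443 = 1238$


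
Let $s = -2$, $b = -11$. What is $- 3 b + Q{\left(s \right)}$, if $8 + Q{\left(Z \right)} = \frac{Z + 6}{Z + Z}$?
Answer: $24$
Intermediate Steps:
$Q{\left(Z \right)} = -8 + \frac{6 + Z}{2 Z}$ ($Q{\left(Z \right)} = -8 + \frac{Z + 6}{Z + Z} = -8 + \frac{6 + Z}{2 Z}$)
$- 3 b + Q{\left(s \right)} = \left(-3\right) \left(-11\right) - \left(\frac{15}{2} - \frac{3}{-2}\right) = 33 + \left(- \frac{15}{2} + 3 \left(- \frac{1}{2}\right)\right) = 33 - 9 = 24$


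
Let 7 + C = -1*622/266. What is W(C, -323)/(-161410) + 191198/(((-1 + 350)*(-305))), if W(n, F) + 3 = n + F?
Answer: -409980135394/228511123085 ≈ -1.7941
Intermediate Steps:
C = -1242/133 (C = -7 - 1*622/266 = -7 - 622*1/266 = -7 - 311/133 = -1242/133 ≈ -9.3383)
W(n, F) = -3 + F + n (W(n, F) = -3 + (n + F) = -3 + (F + n) = -3 + F + n)
W(C, -323)/(-161410) + 191198/(((-1 + 350)*(-305))) = (-3 - 323 - 1242/133)/(-161410) + 191198/(((-1 + 350)*(-305))) = -44600/133*(-1/161410) + 191198/((349*(-305))) = 4460/2146753 + 191198/(-106445) = 4460/2146753 + 191198*(-1/106445) = 4460/2146753 - 191198/106445 = -409980135394/228511123085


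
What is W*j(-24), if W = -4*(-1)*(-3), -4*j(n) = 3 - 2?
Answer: 3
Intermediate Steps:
j(n) = -¼ (j(n) = -(3 - 2)/4 = -¼*1 = -¼)
W = -12 (W = 4*(-3) = -12)
W*j(-24) = -12*(-¼) = 3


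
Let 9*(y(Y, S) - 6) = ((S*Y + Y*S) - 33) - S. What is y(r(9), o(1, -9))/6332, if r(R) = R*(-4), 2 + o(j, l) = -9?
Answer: 206/14247 ≈ 0.014459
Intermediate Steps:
o(j, l) = -11 (o(j, l) = -2 - 9 = -11)
r(R) = -4*R
y(Y, S) = 7/3 - S/9 + 2*S*Y/9 (y(Y, S) = 6 + (((S*Y + Y*S) - 33) - S)/9 = 6 + (((S*Y + S*Y) - 33) - S)/9 = 6 + ((2*S*Y - 33) - S)/9 = 6 + ((-33 + 2*S*Y) - S)/9 = 6 + (-33 - S + 2*S*Y)/9 = 6 + (-11/3 - S/9 + 2*S*Y/9) = 7/3 - S/9 + 2*S*Y/9)
y(r(9), o(1, -9))/6332 = (7/3 - ⅑*(-11) + (2/9)*(-11)*(-4*9))/6332 = (7/3 + 11/9 + (2/9)*(-11)*(-36))*(1/6332) = (7/3 + 11/9 + 88)*(1/6332) = (824/9)*(1/6332) = 206/14247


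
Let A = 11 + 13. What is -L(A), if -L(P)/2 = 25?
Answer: 50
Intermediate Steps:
A = 24
L(P) = -50 (L(P) = -2*25 = -50)
-L(A) = -1*(-50) = 50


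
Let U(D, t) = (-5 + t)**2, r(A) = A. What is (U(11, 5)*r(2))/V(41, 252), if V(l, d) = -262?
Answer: 0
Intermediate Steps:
(U(11, 5)*r(2))/V(41, 252) = ((-5 + 5)**2*2)/(-262) = (0**2*2)*(-1/262) = (0*2)*(-1/262) = 0*(-1/262) = 0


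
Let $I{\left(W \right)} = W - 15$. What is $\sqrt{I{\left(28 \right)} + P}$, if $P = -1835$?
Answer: $i \sqrt{1822} \approx 42.685 i$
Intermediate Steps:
$I{\left(W \right)} = -15 + W$ ($I{\left(W \right)} = W - 15 = -15 + W$)
$\sqrt{I{\left(28 \right)} + P} = \sqrt{\left(-15 + 28\right) - 1835} = \sqrt{13 - 1835} = \sqrt{-1822} = i \sqrt{1822}$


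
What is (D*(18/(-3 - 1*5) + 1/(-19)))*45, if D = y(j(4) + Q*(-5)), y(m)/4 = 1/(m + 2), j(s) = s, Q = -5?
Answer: -7875/589 ≈ -13.370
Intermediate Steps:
y(m) = 4/(2 + m) (y(m) = 4/(m + 2) = 4/(2 + m))
D = 4/31 (D = 4/(2 + (4 - 5*(-5))) = 4/(2 + (4 + 25)) = 4/(2 + 29) = 4/31 ≈ 0.12903)
(D*(18/(-3 - 1*5) + 1/(-19)))*45 = (4*(18/(-3 - 1*5) + 1/(-19))/31)*45 = (4*(18/(-3 - 5) + 1*(-1/19))/31)*45 = (4*(18/(-8) - 1/19)/31)*45 = (4*(18*(-1/8) - 1/19)/31)*45 = (4*(-9/4 - 1/19)/31)*45 = ((4/31)*(-175/76))*45 = -175/589*45 = -7875/589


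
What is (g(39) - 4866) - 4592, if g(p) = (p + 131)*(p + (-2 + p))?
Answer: 3462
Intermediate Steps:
g(p) = (-2 + 2*p)*(131 + p) (g(p) = (131 + p)*(-2 + 2*p) = (-2 + 2*p)*(131 + p))
(g(39) - 4866) - 4592 = ((-262 + 2*39**2 + 260*39) - 4866) - 4592 = ((-262 + 2*1521 + 10140) - 4866) - 4592 = ((-262 + 3042 + 10140) - 4866) - 4592 = (12920 - 4866) - 4592 = 8054 - 4592 = 3462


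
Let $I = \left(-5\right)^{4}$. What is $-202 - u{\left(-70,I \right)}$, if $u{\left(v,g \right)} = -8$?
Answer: $-194$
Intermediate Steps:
$I = 625$
$-202 - u{\left(-70,I \right)} = -202 - -8 = -202 + 8 = -194$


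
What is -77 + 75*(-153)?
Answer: -11552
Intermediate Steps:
-77 + 75*(-153) = -77 - 11475 = -11552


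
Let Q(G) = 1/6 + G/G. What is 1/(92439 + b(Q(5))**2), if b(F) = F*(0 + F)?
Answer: 1296/119803345 ≈ 1.0818e-5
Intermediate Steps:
Q(G) = 7/6 (Q(G) = 1*(1/6) + 1 = 1/6 + 1 = 7/6)
b(F) = F**2 (b(F) = F*F = F**2)
1/(92439 + b(Q(5))**2) = 1/(92439 + ((7/6)**2)**2) = 1/(92439 + (49/36)**2) = 1/(92439 + 2401/1296) = 1/(119803345/1296) = 1296/119803345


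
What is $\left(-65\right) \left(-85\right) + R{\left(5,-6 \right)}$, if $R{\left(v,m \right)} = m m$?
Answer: $5561$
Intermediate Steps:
$R{\left(v,m \right)} = m^{2}$
$\left(-65\right) \left(-85\right) + R{\left(5,-6 \right)} = \left(-65\right) \left(-85\right) + \left(-6\right)^{2} = 5525 + 36 = 5561$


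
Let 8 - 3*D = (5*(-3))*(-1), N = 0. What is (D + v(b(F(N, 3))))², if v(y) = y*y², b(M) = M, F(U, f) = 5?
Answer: 135424/9 ≈ 15047.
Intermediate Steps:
v(y) = y³
D = -7/3 (D = 8/3 - 5*(-3)*(-1)/3 = 8/3 - (-5)*(-1) = 8/3 - ⅓*15 = 8/3 - 5 = -7/3 ≈ -2.3333)
(D + v(b(F(N, 3))))² = (-7/3 + 5³)² = (-7/3 + 125)² = (368/3)² = 135424/9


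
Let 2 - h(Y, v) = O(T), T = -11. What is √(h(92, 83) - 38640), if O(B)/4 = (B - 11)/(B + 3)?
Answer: I*√38649 ≈ 196.59*I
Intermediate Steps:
O(B) = 4*(-11 + B)/(3 + B) (O(B) = 4*((B - 11)/(B + 3)) = 4*((-11 + B)/(3 + B)) = 4*(-11 + B)/(3 + B))
h(Y, v) = -9 (h(Y, v) = 2 - 4*(-11 - 11)/(3 - 11) = 2 - 4*(-22)/(-8) = 2 - 4*(-1)*(-22)/8 = 2 - 1*11 = 2 - 11 = -9)
√(h(92, 83) - 38640) = √(-9 - 38640) = √(-38649) = I*√38649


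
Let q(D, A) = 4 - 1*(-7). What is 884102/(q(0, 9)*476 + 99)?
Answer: 884102/5335 ≈ 165.72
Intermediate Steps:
q(D, A) = 11 (q(D, A) = 4 + 7 = 11)
884102/(q(0, 9)*476 + 99) = 884102/(11*476 + 99) = 884102/(5236 + 99) = 884102/5335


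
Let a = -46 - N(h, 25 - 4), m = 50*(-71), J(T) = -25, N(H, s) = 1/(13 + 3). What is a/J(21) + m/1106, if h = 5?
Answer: -302439/221200 ≈ -1.3673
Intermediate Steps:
N(H, s) = 1/16
m = -3550
a = -737/16 (a = -46 - 1*1/16 = -46 - 1/16 = -737/16 ≈ -46.063)
a/J(21) + m/1106 = -737/16/(-25) - 3550/1106 = -737/16*(-1/25) - 3550*1/1106 = 737/400 - 1775/553 = -302439/221200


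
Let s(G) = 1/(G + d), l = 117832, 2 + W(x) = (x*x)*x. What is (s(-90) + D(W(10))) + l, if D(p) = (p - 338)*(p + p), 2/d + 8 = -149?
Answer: 20282133187/14132 ≈ 1.4352e+6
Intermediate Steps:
W(x) = -2 + x**3 (W(x) = -2 + (x*x)*x = -2 + x**2*x = -2 + x**3)
d = -2/157 (d = 2/(-8 - 149) = 2/(-157) = 2*(-1/157) = -2/157 ≈ -0.012739)
s(G) = 1/(-2/157 + G) (s(G) = 1/(G - 2/157) = 1/(-2/157 + G))
D(p) = 2*p*(-338 + p) (D(p) = (-338 + p)*(2*p) = 2*p*(-338 + p))
(s(-90) + D(W(10))) + l = (157/(-2 + 157*(-90)) + 2*(-2 + 10**3)*(-338 + (-2 + 10**3))) + 117832 = (157/(-2 - 14130) + 2*(-2 + 1000)*(-338 + (-2 + 1000))) + 117832 = (157/(-14132) + 2*998*(-338 + 998)) + 117832 = (157*(-1/14132) + 2*998*660) + 117832 = (-157/14132 + 1317360) + 117832 = 18616931363/14132 + 117832 = 20282133187/14132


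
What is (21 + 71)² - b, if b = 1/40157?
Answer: 339888847/40157 ≈ 8464.0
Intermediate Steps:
b = 1/40157 ≈ 2.4902e-5
(21 + 71)² - b = (21 + 71)² - 1*1/40157 = 92² - 1/40157 = 8464 - 1/40157 = 339888847/40157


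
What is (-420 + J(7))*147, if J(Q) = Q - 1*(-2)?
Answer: -60417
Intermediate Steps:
J(Q) = 2 + Q (J(Q) = Q + 2 = 2 + Q)
(-420 + J(7))*147 = (-420 + (2 + 7))*147 = (-420 + 9)*147 = -411*147 = -60417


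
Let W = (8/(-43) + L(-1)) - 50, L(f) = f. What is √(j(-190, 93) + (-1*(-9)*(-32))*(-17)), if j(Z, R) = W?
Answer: √8958061/43 ≈ 69.605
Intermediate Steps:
W = -2201/43 (W = (8/(-43) - 1) - 50 = (8*(-1/43) - 1) - 50 = (-8/43 - 1) - 50 = -51/43 - 50 = -2201/43 ≈ -51.186)
j(Z, R) = -2201/43
√(j(-190, 93) + (-1*(-9)*(-32))*(-17)) = √(-2201/43 + (-1*(-9)*(-32))*(-17)) = √(-2201/43 + (9*(-32))*(-17)) = √(-2201/43 - 288*(-17)) = √(-2201/43 + 4896) = √(208327/43) = √8958061/43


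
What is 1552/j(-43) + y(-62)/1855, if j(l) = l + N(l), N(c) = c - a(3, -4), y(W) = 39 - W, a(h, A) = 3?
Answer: -2869971/165095 ≈ -17.384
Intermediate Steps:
N(c) = -3 + c (N(c) = c - 1*3 = c - 3 = -3 + c)
j(l) = -3 + 2*l (j(l) = l + (-3 + l) = -3 + 2*l)
1552/j(-43) + y(-62)/1855 = 1552/(-3 + 2*(-43)) + (39 - 1*(-62))/1855 = 1552/(-3 - 86) + (39 + 62)*(1/1855) = 1552/(-89) + 101*(1/1855) = 1552*(-1/89) + 101/1855 = -1552/89 + 101/1855 = -2869971/165095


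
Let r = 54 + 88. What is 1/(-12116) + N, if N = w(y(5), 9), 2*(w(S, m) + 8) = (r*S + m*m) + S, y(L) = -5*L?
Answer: -21263581/12116 ≈ -1755.0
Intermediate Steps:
r = 142
w(S, m) = -8 + m**2/2 + 143*S/2 (w(S, m) = -8 + ((142*S + m*m) + S)/2 = -8 + ((142*S + m**2) + S)/2 = -8 + ((m**2 + 142*S) + S)/2 = -8 + (m**2 + 143*S)/2 = -8 + (m**2/2 + 143*S/2) = -8 + m**2/2 + 143*S/2)
N = -1755 (N = -8 + (1/2)*9**2 + 143*(-5*5)/2 = -8 + (1/2)*81 + (143/2)*(-25) = -8 + 81/2 - 3575/2 = -1755)
1/(-12116) + N = 1/(-12116) - 1755 = -1/12116 - 1755 = -21263581/12116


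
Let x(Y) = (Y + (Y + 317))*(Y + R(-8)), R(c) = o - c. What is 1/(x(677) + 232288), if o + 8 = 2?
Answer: 1/1366897 ≈ 7.3158e-7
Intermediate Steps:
o = -6 (o = -8 + 2 = -6)
R(c) = -6 - c
x(Y) = (2 + Y)*(317 + 2*Y) (x(Y) = (Y + (Y + 317))*(Y + (-6 - 1*(-8))) = (Y + (317 + Y))*(Y + (-6 + 8)) = (317 + 2*Y)*(Y + 2) = (317 + 2*Y)*(2 + Y) = (2 + Y)*(317 + 2*Y))
1/(x(677) + 232288) = 1/((634 + 2*677² + 321*677) + 232288) = 1/((634 + 2*458329 + 217317) + 232288) = 1/((634 + 916658 + 217317) + 232288) = 1/(1134609 + 232288) = 1/1366897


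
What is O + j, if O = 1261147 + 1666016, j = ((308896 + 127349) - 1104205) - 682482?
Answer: 1576721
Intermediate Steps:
j = -1350442 (j = (436245 - 1104205) - 682482 = -667960 - 682482 = -1350442)
O = 2927163
O + j = 2927163 - 1350442 = 1576721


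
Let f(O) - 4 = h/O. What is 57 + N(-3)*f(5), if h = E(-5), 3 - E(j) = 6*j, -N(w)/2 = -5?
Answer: 163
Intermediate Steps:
N(w) = 10 (N(w) = -2*(-5) = 10)
E(j) = 3 - 6*j
h = 33 (h = 3 - 6*(-5) = 3 + 30 = 33)
f(O) = 4 + 33/O
57 + N(-3)*f(5) = 57 + 10*(4 + 33/5) = 57 + 10*(53/5) = 57 + 106 = 163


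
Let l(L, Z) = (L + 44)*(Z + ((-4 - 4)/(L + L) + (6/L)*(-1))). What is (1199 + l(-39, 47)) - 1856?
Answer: -16408/39 ≈ -420.72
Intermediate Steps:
l(L, Z) = (44 + L)*(Z - 10/L) (l(L, Z) = (44 + L)*(Z + (-8*1/(2*L) - 6/L)) = (44 + L)*(Z + (-4/L - 6/L)) = (44 + L)*(Z - 10/L))
(1199 + l(-39, 47)) - 1856 = (1199 + (-10 - 440/(-39) + 44*47 - 39*47)) - 1856 = (1199 + (-10 - 440*(-1/39) + 2068 - 1833)) - 1856 = (1199 + (-10 + 440/39 + 2068 - 1833)) - 1856 = (1199 + 9215/39) - 1856 = 55976/39 - 1856 = -16408/39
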